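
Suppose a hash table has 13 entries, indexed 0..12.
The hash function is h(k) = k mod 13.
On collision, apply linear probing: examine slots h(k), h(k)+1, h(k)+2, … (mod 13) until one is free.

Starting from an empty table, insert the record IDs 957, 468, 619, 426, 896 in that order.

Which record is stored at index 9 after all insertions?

Insert 957: h=8, slot 8 empty => index 8.
Insert 468: h=0, slot 0 empty => index 0.
Insert 619: h=8, slot 8 occupied => index 9.
Insert 426: h=10, slot 10 empty => index 10.
Insert 896: h=12, slot 12 empty => index 12.
Table: [468, —, —, —, —, —, —, —, 957, 619, 426, —, 896]

619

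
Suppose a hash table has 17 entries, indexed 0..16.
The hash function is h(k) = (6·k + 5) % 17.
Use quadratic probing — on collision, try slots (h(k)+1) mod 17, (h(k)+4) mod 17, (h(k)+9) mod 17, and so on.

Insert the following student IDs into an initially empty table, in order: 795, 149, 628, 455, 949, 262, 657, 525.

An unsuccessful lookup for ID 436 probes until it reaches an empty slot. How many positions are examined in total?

3

795 hashes to 15; slot 15 is free -> place at 15.
149 hashes to 15; 15 taken -> place at 16.
628 hashes to 16; 16 taken -> place at 0.
455 hashes to 15; 15,16 taken -> place at 2.
949 hashes to 4; slot 4 is free -> place at 4.
262 hashes to 13; slot 13 is free -> place at 13.
657 hashes to 3; slot 3 is free -> place at 3.
525 hashes to 10; slot 10 is free -> place at 10.
Table: [628, -, 455, 657, 949, -, -, -, -, -, 525, -, -, 262, -, 795, 149]
Lookup 436: h=3, probe 3,4,7 → slot 7 empty, not found.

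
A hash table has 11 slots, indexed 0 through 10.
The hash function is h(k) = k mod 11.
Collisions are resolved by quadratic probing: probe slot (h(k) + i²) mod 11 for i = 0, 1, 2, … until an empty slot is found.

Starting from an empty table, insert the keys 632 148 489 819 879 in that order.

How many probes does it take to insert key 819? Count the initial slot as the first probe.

632: h=5 -> slot 5
148: h=5, probe 5,6 -> slot 6
489: h=5, probe 5,6,9 -> slot 9
819: h=5, probe 5,6,9,3 -> slot 3
879: h=10 -> slot 10
Table: [., ., ., 819, ., 632, 148, ., ., 489, 879]

4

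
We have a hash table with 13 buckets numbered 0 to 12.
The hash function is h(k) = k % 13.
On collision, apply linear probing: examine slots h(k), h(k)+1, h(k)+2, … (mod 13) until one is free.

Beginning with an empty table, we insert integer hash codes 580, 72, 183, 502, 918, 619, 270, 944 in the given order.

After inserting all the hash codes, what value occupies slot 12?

270

580 hashes to 8; slot 8 is free -> place at 8.
72 hashes to 7; slot 7 is free -> place at 7.
183 hashes to 1; slot 1 is free -> place at 1.
502 hashes to 8; 8 taken -> place at 9.
918 hashes to 8; 8,9 taken -> place at 10.
619 hashes to 8; 8,9,10 taken -> place at 11.
270 hashes to 10; 10,11 taken -> place at 12.
944 hashes to 8; 8,9,10,11,12 taken -> place at 0.
Table: [944, 183, ., ., ., ., ., 72, 580, 502, 918, 619, 270]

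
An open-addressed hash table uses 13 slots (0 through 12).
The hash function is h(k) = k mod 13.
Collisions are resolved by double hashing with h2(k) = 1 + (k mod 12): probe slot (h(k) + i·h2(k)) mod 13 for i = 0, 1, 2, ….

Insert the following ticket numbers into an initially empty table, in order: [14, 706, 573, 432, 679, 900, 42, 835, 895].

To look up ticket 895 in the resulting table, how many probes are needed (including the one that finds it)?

6

Insert 14: h=1, slot 1 empty → index 1.
Insert 706: h=4, slot 4 empty → index 4.
Insert 573: h=1, h2=10, slot 1 occupied → index 11.
Insert 432: h=3, slot 3 empty → index 3.
Insert 679: h=3, h2=8, slots 3,11 occupied → index 6.
Insert 900: h=3, h2=1, slots 3,4 occupied → index 5.
Insert 42: h=3, h2=7, slot 3 occupied → index 10.
Insert 835: h=3, h2=8, slots 3,11,6,1 occupied → index 9.
Insert 895: h=11, h2=8, slots 11,6,1,9,4 occupied → index 12.
Table: [-, 14, -, 432, 706, 900, 679, -, -, 835, 42, 573, 895]
Lookup 895: h=11, h2=8, probe 11,6,1,9,4,12 → found at 12.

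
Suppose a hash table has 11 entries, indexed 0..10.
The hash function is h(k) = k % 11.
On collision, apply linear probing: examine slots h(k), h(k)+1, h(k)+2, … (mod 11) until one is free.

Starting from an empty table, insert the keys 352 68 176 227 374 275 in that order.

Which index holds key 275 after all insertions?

352: h=0 → slot 0
68: h=2 → slot 2
176: h=0, probe 0,1 → slot 1
227: h=7 → slot 7
374: h=0, probe 0,1,2,3 → slot 3
275: h=0, probe 0,1,2,3,4 → slot 4
Table: [352, 176, 68, 374, 275, _, _, 227, _, _, _]

4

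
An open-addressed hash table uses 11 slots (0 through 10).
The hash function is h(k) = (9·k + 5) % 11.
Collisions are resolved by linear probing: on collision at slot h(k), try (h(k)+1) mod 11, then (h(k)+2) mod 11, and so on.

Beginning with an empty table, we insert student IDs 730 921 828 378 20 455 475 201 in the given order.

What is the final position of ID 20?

1

Insert 730: h=8, slot 8 empty -> index 8.
Insert 921: h=0, slot 0 empty -> index 0.
Insert 828: h=10, slot 10 empty -> index 10.
Insert 378: h=8, slot 8 occupied -> index 9.
Insert 20: h=9, slots 9,10,0 occupied -> index 1.
Insert 455: h=8, slots 8,9,10,0,1 occupied -> index 2.
Insert 475: h=1, slots 1,2 occupied -> index 3.
Insert 201: h=10, slots 10,0,1,2,3 occupied -> index 4.
Table: [921, 20, 455, 475, 201, _, _, _, 730, 378, 828]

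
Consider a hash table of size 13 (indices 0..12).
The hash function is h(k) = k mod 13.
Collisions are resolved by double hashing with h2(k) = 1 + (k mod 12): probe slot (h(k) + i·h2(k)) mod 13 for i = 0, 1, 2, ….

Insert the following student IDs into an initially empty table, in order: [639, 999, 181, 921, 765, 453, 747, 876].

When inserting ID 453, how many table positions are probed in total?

6

Insert 639: h=2, slot 2 empty -> index 2.
Insert 999: h=11, slot 11 empty -> index 11.
Insert 181: h=12, slot 12 empty -> index 12.
Insert 921: h=11, h2=10, slot 11 occupied -> index 8.
Insert 765: h=11, h2=10, slots 11,8 occupied -> index 5.
Insert 453: h=11, h2=10, slots 11,8,5,2,12 occupied -> index 9.
Insert 747: h=6, slot 6 empty -> index 6.
Insert 876: h=5, h2=1, slots 5,6 occupied -> index 7.
Table: [∅, ∅, 639, ∅, ∅, 765, 747, 876, 921, 453, ∅, 999, 181]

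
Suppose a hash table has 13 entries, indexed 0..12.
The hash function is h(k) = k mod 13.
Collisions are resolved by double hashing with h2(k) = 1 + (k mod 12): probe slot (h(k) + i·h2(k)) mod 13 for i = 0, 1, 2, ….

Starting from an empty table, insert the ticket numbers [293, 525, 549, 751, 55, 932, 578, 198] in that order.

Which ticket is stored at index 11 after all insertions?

55

293: h=7 -> slot 7
525: h=5 -> slot 5
549: h=3 -> slot 3
751: h=10 -> slot 10
55: h=3, h2=8, probe 3,11 -> slot 11
932: h=9 -> slot 9
578: h=6 -> slot 6
198: h=3, h2=7, probe 3,10,4 -> slot 4
Table: [_, _, _, 549, 198, 525, 578, 293, _, 932, 751, 55, _]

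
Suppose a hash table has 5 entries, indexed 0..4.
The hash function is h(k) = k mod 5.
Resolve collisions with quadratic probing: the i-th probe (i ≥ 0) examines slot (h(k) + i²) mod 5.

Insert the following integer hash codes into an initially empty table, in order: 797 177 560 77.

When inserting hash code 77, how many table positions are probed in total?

3

Insert 797: h=2, slot 2 empty => index 2.
Insert 177: h=2, slot 2 occupied => index 3.
Insert 560: h=0, slot 0 empty => index 0.
Insert 77: h=2, slots 2,3 occupied => index 1.
Table: [560, 77, 797, 177, .]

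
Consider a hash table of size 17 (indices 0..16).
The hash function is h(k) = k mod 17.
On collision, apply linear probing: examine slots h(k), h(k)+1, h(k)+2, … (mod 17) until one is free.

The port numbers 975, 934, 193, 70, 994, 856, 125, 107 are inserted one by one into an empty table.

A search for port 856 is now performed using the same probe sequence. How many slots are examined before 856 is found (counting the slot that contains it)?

4

Insert 975: h=6, slot 6 empty -> index 6.
Insert 934: h=16, slot 16 empty -> index 16.
Insert 193: h=6, slot 6 occupied -> index 7.
Insert 70: h=2, slot 2 empty -> index 2.
Insert 994: h=8, slot 8 empty -> index 8.
Insert 856: h=6, slots 6,7,8 occupied -> index 9.
Insert 125: h=6, slots 6,7,8,9 occupied -> index 10.
Insert 107: h=5, slot 5 empty -> index 5.
Table: [∅, ∅, 70, ∅, ∅, 107, 975, 193, 994, 856, 125, ∅, ∅, ∅, ∅, ∅, 934]
Lookup 856: h=6, probe 6,7,8,9 → found at 9.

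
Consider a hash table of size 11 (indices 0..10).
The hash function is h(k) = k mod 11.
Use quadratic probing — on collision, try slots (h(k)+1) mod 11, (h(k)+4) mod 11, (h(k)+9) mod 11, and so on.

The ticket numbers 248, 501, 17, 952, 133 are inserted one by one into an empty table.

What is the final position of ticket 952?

4

248 hashes to 6; slot 6 is free -> place at 6.
501 hashes to 6; 6 taken -> place at 7.
17 hashes to 6; 6,7 taken -> place at 10.
952 hashes to 6; 6,7,10 taken -> place at 4.
133 hashes to 1; slot 1 is free -> place at 1.
Table: [-, 133, -, -, 952, -, 248, 501, -, -, 17]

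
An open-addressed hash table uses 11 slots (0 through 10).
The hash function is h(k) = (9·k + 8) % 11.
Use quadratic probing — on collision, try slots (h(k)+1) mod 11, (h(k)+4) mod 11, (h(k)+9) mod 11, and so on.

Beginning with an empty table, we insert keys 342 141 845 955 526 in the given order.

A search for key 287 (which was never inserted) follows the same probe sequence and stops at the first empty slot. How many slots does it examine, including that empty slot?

342 hashes to 6; slot 6 is free => place at 6.
141 hashes to 1; slot 1 is free => place at 1.
845 hashes to 1; 1 taken => place at 2.
955 hashes to 1; 1,2 taken => place at 5.
526 hashes to 1; 1,2,5 taken => place at 10.
Table: [-, 141, 845, -, -, 955, 342, -, -, -, 526]
Lookup 287: h=6, probe 6,7 → slot 7 empty, not found.

2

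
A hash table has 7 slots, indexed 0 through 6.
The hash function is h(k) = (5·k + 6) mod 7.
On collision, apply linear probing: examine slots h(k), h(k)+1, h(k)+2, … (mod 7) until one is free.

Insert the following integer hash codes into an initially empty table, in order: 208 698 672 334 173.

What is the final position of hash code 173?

0

Insert 208: h=3, slot 3 empty => index 3.
Insert 698: h=3, slot 3 occupied => index 4.
Insert 672: h=6, slot 6 empty => index 6.
Insert 334: h=3, slots 3,4 occupied => index 5.
Insert 173: h=3, slots 3,4,5,6 occupied => index 0.
Table: [173, ∅, ∅, 208, 698, 334, 672]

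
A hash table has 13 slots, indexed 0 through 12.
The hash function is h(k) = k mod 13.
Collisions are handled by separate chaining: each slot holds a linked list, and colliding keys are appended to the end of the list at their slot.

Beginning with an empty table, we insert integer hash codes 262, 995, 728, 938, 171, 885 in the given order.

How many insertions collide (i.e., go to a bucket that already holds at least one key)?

Insert 262: h=2, bucket 2 empty -> new chain.
Insert 995: h=7, bucket 7 empty -> new chain.
Insert 728: h=0, bucket 0 empty -> new chain.
Insert 938: h=2, bucket 2 nonempty -> append to chain.
Insert 171: h=2, bucket 2 nonempty -> append to chain.
Insert 885: h=1, bucket 1 empty -> new chain.
Final buckets:
0: 728
1: 885
2: 262 -> 938 -> 171
3: —
4: —
5: —
6: —
7: 995
8: —
9: —
10: —
11: —
12: —

2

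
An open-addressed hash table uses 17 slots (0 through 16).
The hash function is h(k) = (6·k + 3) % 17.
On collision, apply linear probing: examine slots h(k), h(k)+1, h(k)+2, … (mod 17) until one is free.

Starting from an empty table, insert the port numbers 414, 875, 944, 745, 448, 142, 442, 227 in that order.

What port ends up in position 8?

142

414 hashes to 5; slot 5 is free => place at 5.
875 hashes to 0; slot 0 is free => place at 0.
944 hashes to 6; slot 6 is free => place at 6.
745 hashes to 2; slot 2 is free => place at 2.
448 hashes to 5; 5,6 taken => place at 7.
142 hashes to 5; 5,6,7 taken => place at 8.
442 hashes to 3; slot 3 is free => place at 3.
227 hashes to 5; 5,6,7,8 taken => place at 9.
Table: [875, _, 745, 442, _, 414, 944, 448, 142, 227, _, _, _, _, _, _, _]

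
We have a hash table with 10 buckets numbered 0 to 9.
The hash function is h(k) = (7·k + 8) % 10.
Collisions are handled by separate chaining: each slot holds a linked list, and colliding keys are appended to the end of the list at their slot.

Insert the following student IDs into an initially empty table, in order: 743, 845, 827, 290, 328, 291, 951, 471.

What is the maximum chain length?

3

Insert 743: h=9, bucket 9 empty -> new chain.
Insert 845: h=3, bucket 3 empty -> new chain.
Insert 827: h=7, bucket 7 empty -> new chain.
Insert 290: h=8, bucket 8 empty -> new chain.
Insert 328: h=4, bucket 4 empty -> new chain.
Insert 291: h=5, bucket 5 empty -> new chain.
Insert 951: h=5, bucket 5 nonempty -> append to chain.
Insert 471: h=5, bucket 5 nonempty -> append to chain.
Final buckets:
0: .
1: .
2: .
3: 845
4: 328
5: 291 -> 951 -> 471
6: .
7: 827
8: 290
9: 743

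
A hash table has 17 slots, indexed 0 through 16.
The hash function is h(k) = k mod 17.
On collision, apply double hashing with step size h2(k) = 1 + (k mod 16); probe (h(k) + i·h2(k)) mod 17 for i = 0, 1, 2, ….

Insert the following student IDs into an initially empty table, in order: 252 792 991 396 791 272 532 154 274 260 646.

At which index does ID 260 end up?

252 hashes to 14; slot 14 is free => place at 14.
792 hashes to 10; slot 10 is free => place at 10.
991 hashes to 5; slot 5 is free => place at 5.
396 hashes to 5, h2=13; 5 taken => place at 1.
791 hashes to 9; slot 9 is free => place at 9.
272 hashes to 0; slot 0 is free => place at 0.
532 hashes to 5, h2=5; 5,10 taken => place at 15.
154 hashes to 1, h2=11; 1 taken => place at 12.
274 hashes to 2; slot 2 is free => place at 2.
260 hashes to 5, h2=5; 5,10,15 taken => place at 3.
646 hashes to 0, h2=7; 0 taken => place at 7.
Table: [272, 396, 274, 260, ∅, 991, ∅, 646, ∅, 791, 792, ∅, 154, ∅, 252, 532, ∅]

3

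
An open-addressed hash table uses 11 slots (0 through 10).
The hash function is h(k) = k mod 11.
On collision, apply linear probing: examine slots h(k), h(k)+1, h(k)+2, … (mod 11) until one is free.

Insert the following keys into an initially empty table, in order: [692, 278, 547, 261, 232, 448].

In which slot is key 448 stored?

692: h=10 => slot 10
278: h=3 => slot 3
547: h=8 => slot 8
261: h=8, probe 8,9 => slot 9
232: h=1 => slot 1
448: h=8, probe 8,9,10,0 => slot 0
Table: [448, 232, -, 278, -, -, -, -, 547, 261, 692]

0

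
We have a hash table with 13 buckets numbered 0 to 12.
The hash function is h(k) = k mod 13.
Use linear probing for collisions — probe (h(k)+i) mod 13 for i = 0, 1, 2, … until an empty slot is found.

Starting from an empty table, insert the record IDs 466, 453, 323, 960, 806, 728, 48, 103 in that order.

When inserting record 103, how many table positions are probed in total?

6

466 hashes to 11; slot 11 is free → place at 11.
453 hashes to 11; 11 taken → place at 12.
323 hashes to 11; 11,12 taken → place at 0.
960 hashes to 11; 11,12,0 taken → place at 1.
806 hashes to 0; 0,1 taken → place at 2.
728 hashes to 0; 0,1,2 taken → place at 3.
48 hashes to 9; slot 9 is free → place at 9.
103 hashes to 12; 12,0,1,2,3 taken → place at 4.
Table: [323, 960, 806, 728, 103, ∅, ∅, ∅, ∅, 48, ∅, 466, 453]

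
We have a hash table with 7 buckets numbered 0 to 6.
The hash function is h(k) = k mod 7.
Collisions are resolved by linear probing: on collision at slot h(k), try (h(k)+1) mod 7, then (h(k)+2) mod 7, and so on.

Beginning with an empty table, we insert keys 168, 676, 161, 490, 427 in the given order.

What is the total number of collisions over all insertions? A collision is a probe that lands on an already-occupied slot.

6

168 hashes to 0; slot 0 is free => place at 0.
676 hashes to 4; slot 4 is free => place at 4.
161 hashes to 0; 0 taken => place at 1.
490 hashes to 0; 0,1 taken => place at 2.
427 hashes to 0; 0,1,2 taken => place at 3.
Table: [168, 161, 490, 427, 676, —, —]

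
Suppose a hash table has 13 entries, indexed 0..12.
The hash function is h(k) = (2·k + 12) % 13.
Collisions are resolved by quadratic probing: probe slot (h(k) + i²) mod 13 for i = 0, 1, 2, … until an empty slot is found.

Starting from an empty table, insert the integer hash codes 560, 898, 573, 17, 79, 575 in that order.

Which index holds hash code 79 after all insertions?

560: h=1 -> slot 1
898: h=1, probe 1,2 -> slot 2
573: h=1, probe 1,2,5 -> slot 5
17: h=7 -> slot 7
79: h=1, probe 1,2,5,10 -> slot 10
575: h=5, probe 5,6 -> slot 6
Table: [_, 560, 898, _, _, 573, 575, 17, _, _, 79, _, _]

10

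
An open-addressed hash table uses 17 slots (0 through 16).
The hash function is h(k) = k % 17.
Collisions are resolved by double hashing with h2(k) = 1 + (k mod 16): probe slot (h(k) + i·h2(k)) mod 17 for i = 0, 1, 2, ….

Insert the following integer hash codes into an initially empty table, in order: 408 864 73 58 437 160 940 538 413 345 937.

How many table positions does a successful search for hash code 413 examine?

408 hashes to 0; slot 0 is free -> place at 0.
864 hashes to 14; slot 14 is free -> place at 14.
73 hashes to 5; slot 5 is free -> place at 5.
58 hashes to 7; slot 7 is free -> place at 7.
437 hashes to 12; slot 12 is free -> place at 12.
160 hashes to 7, h2=1; 7 taken -> place at 8.
940 hashes to 5, h2=13; 5 taken -> place at 1.
538 hashes to 11; slot 11 is free -> place at 11.
413 hashes to 5, h2=14; 5 taken -> place at 2.
345 hashes to 5, h2=10; 5 taken -> place at 15.
937 hashes to 2, h2=10; 2,12,5,15,8,1,11 taken -> place at 4.
Table: [408, 940, 413, —, 937, 73, —, 58, 160, —, —, 538, 437, —, 864, 345, —]
Lookup 413: h=5, h2=14, probe 5,2 → found at 2.

2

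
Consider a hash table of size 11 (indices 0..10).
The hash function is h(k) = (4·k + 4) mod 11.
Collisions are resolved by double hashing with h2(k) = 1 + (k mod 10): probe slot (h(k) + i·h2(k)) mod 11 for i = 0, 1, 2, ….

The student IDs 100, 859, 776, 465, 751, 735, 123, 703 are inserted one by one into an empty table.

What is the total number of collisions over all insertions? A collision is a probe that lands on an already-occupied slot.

4

Insert 100: h=8, slot 8 empty → index 8.
Insert 859: h=8, h2=10, slot 8 occupied → index 7.
Insert 776: h=6, slot 6 empty → index 6.
Insert 465: h=5, slot 5 empty → index 5.
Insert 751: h=5, h2=2, slots 5,7 occupied → index 9.
Insert 735: h=7, h2=6, slot 7 occupied → index 2.
Insert 123: h=1, slot 1 empty → index 1.
Insert 703: h=0, slot 0 empty → index 0.
Table: [703, 123, 735, ., ., 465, 776, 859, 100, 751, .]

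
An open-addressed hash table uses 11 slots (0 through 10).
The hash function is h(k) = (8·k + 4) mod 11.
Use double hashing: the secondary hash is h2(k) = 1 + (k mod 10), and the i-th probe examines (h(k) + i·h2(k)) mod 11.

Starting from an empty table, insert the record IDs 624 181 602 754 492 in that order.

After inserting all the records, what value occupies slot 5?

602

624: h=2 → slot 2
181: h=0 → slot 0
602: h=2, h2=3, probe 2,5 → slot 5
754: h=8 → slot 8
492: h=2, h2=3, probe 2,5,8,0,3 → slot 3
Table: [181, _, 624, 492, _, 602, _, _, 754, _, _]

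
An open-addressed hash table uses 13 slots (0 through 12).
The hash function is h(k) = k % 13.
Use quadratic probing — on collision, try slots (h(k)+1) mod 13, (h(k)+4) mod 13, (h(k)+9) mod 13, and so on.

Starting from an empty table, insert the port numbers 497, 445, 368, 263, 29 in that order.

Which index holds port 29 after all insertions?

12

497 hashes to 3; slot 3 is free -> place at 3.
445 hashes to 3; 3 taken -> place at 4.
368 hashes to 4; 4 taken -> place at 5.
263 hashes to 3; 3,4 taken -> place at 7.
29 hashes to 3; 3,4,7 taken -> place at 12.
Table: [., ., ., 497, 445, 368, ., 263, ., ., ., ., 29]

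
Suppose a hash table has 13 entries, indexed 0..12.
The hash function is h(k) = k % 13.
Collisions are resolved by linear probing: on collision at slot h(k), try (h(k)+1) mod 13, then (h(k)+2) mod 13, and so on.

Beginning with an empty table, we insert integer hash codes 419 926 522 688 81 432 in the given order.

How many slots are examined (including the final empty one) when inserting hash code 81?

Insert 419: h=3, slot 3 empty → index 3.
Insert 926: h=3, slot 3 occupied → index 4.
Insert 522: h=2, slot 2 empty → index 2.
Insert 688: h=12, slot 12 empty → index 12.
Insert 81: h=3, slots 3,4 occupied → index 5.
Insert 432: h=3, slots 3,4,5 occupied → index 6.
Table: [∅, ∅, 522, 419, 926, 81, 432, ∅, ∅, ∅, ∅, ∅, 688]

3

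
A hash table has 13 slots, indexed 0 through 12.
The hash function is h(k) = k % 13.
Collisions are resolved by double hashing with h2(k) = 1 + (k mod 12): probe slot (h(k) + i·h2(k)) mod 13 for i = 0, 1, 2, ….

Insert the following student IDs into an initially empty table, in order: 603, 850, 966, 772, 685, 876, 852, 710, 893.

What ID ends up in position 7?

852

603 hashes to 5; slot 5 is free → place at 5.
850 hashes to 5, h2=11; 5 taken → place at 3.
966 hashes to 4; slot 4 is free → place at 4.
772 hashes to 5, h2=5; 5 taken → place at 10.
685 hashes to 9; slot 9 is free → place at 9.
876 hashes to 5, h2=1; 5 taken → place at 6.
852 hashes to 7; slot 7 is free → place at 7.
710 hashes to 8; slot 8 is free → place at 8.
893 hashes to 9, h2=6; 9 taken → place at 2.
Table: [., ., 893, 850, 966, 603, 876, 852, 710, 685, 772, ., .]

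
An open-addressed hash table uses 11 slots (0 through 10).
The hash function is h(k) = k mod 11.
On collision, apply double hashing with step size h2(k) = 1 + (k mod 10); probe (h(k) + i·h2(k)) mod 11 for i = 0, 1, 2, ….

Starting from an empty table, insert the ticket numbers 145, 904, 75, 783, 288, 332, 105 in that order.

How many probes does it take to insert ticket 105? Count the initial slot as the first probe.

Insert 145: h=2, slot 2 empty → index 2.
Insert 904: h=2, h2=5, slot 2 occupied → index 7.
Insert 75: h=9, slot 9 empty → index 9.
Insert 783: h=2, h2=4, slot 2 occupied → index 6.
Insert 288: h=2, h2=9, slot 2 occupied → index 0.
Insert 332: h=2, h2=3, slot 2 occupied → index 5.
Insert 105: h=6, h2=6, slot 6 occupied → index 1.
Table: [288, 105, 145, ., ., 332, 783, 904, ., 75, .]

2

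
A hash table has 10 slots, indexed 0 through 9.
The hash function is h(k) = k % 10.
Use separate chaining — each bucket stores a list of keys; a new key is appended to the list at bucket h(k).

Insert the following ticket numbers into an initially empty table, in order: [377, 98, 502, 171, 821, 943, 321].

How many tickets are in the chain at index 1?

Insert 377: h=7, bucket 7 empty → new chain.
Insert 98: h=8, bucket 8 empty → new chain.
Insert 502: h=2, bucket 2 empty → new chain.
Insert 171: h=1, bucket 1 empty → new chain.
Insert 821: h=1, bucket 1 nonempty → append to chain.
Insert 943: h=3, bucket 3 empty → new chain.
Insert 321: h=1, bucket 1 nonempty → append to chain.
Final buckets:
0: -
1: 171 -> 821 -> 321
2: 502
3: 943
4: -
5: -
6: -
7: 377
8: 98
9: -

3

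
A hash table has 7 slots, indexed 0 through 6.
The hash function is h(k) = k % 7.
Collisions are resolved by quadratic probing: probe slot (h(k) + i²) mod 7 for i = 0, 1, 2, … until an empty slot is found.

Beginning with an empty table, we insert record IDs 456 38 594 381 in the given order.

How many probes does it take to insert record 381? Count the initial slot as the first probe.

2

Insert 456: h=1, slot 1 empty → index 1.
Insert 38: h=3, slot 3 empty → index 3.
Insert 594: h=6, slot 6 empty → index 6.
Insert 381: h=3, slot 3 occupied → index 4.
Table: [-, 456, -, 38, 381, -, 594]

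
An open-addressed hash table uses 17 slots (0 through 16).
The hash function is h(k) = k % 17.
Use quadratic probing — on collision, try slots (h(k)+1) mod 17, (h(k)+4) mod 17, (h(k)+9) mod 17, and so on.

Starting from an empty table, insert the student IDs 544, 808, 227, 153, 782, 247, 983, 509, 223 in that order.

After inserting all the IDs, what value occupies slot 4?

782

544 hashes to 0; slot 0 is free => place at 0.
808 hashes to 9; slot 9 is free => place at 9.
227 hashes to 6; slot 6 is free => place at 6.
153 hashes to 0; 0 taken => place at 1.
782 hashes to 0; 0,1 taken => place at 4.
247 hashes to 9; 9 taken => place at 10.
983 hashes to 14; slot 14 is free => place at 14.
509 hashes to 16; slot 16 is free => place at 16.
223 hashes to 2; slot 2 is free => place at 2.
Table: [544, 153, 223, -, 782, -, 227, -, -, 808, 247, -, -, -, 983, -, 509]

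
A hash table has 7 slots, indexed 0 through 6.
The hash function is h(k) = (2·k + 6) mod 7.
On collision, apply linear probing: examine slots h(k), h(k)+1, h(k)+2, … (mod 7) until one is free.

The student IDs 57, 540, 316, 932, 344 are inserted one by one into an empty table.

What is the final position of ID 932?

57: h=1 -> slot 1
540: h=1, probe 1,2 -> slot 2
316: h=1, probe 1,2,3 -> slot 3
932: h=1, probe 1,2,3,4 -> slot 4
344: h=1, probe 1,2,3,4,5 -> slot 5
Table: [_, 57, 540, 316, 932, 344, _]

4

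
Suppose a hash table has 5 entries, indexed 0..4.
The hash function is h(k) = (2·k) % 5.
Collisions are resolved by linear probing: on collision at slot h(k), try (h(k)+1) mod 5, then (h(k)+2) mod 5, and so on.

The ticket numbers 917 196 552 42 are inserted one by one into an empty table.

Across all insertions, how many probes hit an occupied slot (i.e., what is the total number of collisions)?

3

917: h=4 => slot 4
196: h=2 => slot 2
552: h=4, probe 4,0 => slot 0
42: h=4, probe 4,0,1 => slot 1
Table: [552, 42, 196, ∅, 917]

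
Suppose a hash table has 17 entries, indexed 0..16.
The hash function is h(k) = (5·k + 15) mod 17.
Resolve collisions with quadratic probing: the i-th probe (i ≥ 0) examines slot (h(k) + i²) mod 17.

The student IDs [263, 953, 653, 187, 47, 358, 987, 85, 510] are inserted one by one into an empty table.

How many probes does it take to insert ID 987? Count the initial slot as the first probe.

5

Insert 263: h=4, slot 4 empty => index 4.
Insert 953: h=3, slot 3 empty => index 3.
Insert 653: h=16, slot 16 empty => index 16.
Insert 187: h=15, slot 15 empty => index 15.
Insert 47: h=12, slot 12 empty => index 12.
Insert 358: h=3, slots 3,4 occupied => index 7.
Insert 987: h=3, slots 3,4,7,12 occupied => index 2.
Insert 85: h=15, slots 15,16,2,7 occupied => index 14.
Insert 510: h=15, slots 15,16,2,7,14 occupied => index 6.
Table: [∅, ∅, 987, 953, 263, ∅, 510, 358, ∅, ∅, ∅, ∅, 47, ∅, 85, 187, 653]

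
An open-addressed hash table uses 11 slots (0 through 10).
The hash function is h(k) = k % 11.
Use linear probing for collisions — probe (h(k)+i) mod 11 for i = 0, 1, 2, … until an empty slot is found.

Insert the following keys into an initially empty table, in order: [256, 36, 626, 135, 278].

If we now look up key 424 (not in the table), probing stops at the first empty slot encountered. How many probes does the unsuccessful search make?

Insert 256: h=3, slot 3 empty => index 3.
Insert 36: h=3, slot 3 occupied => index 4.
Insert 626: h=10, slot 10 empty => index 10.
Insert 135: h=3, slots 3,4 occupied => index 5.
Insert 278: h=3, slots 3,4,5 occupied => index 6.
Table: [., ., ., 256, 36, 135, 278, ., ., ., 626]
Lookup 424: h=6, probe 6,7 → slot 7 empty, not found.

2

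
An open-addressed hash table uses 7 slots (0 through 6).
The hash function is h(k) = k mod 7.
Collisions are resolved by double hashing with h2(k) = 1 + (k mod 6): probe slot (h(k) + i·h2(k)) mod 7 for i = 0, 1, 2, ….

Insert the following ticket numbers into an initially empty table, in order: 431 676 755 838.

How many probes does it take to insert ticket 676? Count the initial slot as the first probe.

Insert 431: h=4, slot 4 empty => index 4.
Insert 676: h=4, h2=5, slot 4 occupied => index 2.
Insert 755: h=6, slot 6 empty => index 6.
Insert 838: h=5, slot 5 empty => index 5.
Table: [., ., 676, ., 431, 838, 755]

2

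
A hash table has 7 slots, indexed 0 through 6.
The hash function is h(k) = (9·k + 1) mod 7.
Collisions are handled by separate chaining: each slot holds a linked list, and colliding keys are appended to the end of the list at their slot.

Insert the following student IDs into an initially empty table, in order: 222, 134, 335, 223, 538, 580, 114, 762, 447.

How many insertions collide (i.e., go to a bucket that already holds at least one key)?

5

222 -> bucket 4
134 -> bucket 3
335 -> bucket 6
223 -> bucket 6 (collision)
538 -> bucket 6 (collision)
580 -> bucket 6 (collision)
114 -> bucket 5
762 -> bucket 6 (collision)
447 -> bucket 6 (collision)
Final buckets:
0: —
1: —
2: —
3: 134
4: 222
5: 114
6: 335 -> 223 -> 538 -> 580 -> 762 -> 447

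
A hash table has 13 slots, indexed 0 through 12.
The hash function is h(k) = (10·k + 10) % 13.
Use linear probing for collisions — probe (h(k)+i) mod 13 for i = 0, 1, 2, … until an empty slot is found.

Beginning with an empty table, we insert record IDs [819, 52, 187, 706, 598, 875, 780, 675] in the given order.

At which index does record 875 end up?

1

819 hashes to 10; slot 10 is free → place at 10.
52 hashes to 10; 10 taken → place at 11.
187 hashes to 8; slot 8 is free → place at 8.
706 hashes to 11; 11 taken → place at 12.
598 hashes to 10; 10,11,12 taken → place at 0.
875 hashes to 11; 11,12,0 taken → place at 1.
780 hashes to 10; 10,11,12,0,1 taken → place at 2.
675 hashes to 0; 0,1,2 taken → place at 3.
Table: [598, 875, 780, 675, _, _, _, _, 187, _, 819, 52, 706]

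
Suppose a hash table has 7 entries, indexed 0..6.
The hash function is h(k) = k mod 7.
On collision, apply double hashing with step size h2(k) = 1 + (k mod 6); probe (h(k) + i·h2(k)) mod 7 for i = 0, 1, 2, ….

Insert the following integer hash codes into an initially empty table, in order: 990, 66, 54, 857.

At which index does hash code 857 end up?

2

990: h=3 → slot 3
66: h=3, h2=1, probe 3,4 → slot 4
54: h=5 → slot 5
857: h=3, h2=6, probe 3,2 → slot 2
Table: [., ., 857, 990, 66, 54, .]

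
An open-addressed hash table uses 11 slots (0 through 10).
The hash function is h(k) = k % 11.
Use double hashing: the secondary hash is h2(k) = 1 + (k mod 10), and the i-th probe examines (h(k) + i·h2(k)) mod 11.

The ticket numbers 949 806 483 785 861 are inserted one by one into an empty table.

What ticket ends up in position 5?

949 hashes to 3; slot 3 is free -> place at 3.
806 hashes to 3, h2=7; 3 taken -> place at 10.
483 hashes to 10, h2=4; 10,3 taken -> place at 7.
785 hashes to 4; slot 4 is free -> place at 4.
861 hashes to 3, h2=2; 3 taken -> place at 5.
Table: [∅, ∅, ∅, 949, 785, 861, ∅, 483, ∅, ∅, 806]

861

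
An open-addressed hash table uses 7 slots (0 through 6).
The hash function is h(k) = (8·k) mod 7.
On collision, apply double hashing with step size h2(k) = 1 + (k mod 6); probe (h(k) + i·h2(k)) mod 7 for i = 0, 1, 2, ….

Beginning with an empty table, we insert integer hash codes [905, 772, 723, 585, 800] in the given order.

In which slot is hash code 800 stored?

Insert 905: h=2, slot 2 empty -> index 2.
Insert 772: h=2, h2=5, slot 2 occupied -> index 0.
Insert 723: h=2, h2=4, slot 2 occupied -> index 6.
Insert 585: h=4, slot 4 empty -> index 4.
Insert 800: h=2, h2=3, slot 2 occupied -> index 5.
Table: [772, ., 905, ., 585, 800, 723]

5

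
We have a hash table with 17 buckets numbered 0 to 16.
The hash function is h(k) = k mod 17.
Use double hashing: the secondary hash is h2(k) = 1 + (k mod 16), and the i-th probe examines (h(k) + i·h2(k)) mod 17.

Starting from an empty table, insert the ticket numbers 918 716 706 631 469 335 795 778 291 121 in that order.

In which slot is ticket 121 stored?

918: h=0 -> slot 0
716: h=2 -> slot 2
706: h=9 -> slot 9
631: h=2, h2=8, probe 2,10 -> slot 10
469: h=10, h2=6, probe 10,16 -> slot 16
335: h=12 -> slot 12
795: h=13 -> slot 13
778: h=13, h2=11, probe 13,7 -> slot 7
291: h=2, h2=4, probe 2,6 -> slot 6
121: h=2, h2=10, probe 2,12,5 -> slot 5
Table: [918, -, 716, -, -, 121, 291, 778, -, 706, 631, -, 335, 795, -, -, 469]

5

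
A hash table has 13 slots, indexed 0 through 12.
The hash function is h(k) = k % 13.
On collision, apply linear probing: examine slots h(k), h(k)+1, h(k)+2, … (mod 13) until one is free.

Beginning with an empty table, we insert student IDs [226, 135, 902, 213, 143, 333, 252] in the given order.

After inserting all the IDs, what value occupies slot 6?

135

226: h=5 → slot 5
135: h=5, probe 5,6 → slot 6
902: h=5, probe 5,6,7 → slot 7
213: h=5, probe 5,6,7,8 → slot 8
143: h=0 → slot 0
333: h=8, probe 8,9 → slot 9
252: h=5, probe 5,6,7,8,9,10 → slot 10
Table: [143, ∅, ∅, ∅, ∅, 226, 135, 902, 213, 333, 252, ∅, ∅]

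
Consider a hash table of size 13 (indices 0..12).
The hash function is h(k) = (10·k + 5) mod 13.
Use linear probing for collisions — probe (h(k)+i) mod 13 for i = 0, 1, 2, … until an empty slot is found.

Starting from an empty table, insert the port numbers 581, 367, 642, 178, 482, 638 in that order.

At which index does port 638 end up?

581: h=4 => slot 4
367: h=9 => slot 9
642: h=3 => slot 3
178: h=4, probe 4,5 => slot 5
482: h=2 => slot 2
638: h=2, probe 2,3,4,5,6 => slot 6
Table: [—, —, 482, 642, 581, 178, 638, —, —, 367, —, —, —]

6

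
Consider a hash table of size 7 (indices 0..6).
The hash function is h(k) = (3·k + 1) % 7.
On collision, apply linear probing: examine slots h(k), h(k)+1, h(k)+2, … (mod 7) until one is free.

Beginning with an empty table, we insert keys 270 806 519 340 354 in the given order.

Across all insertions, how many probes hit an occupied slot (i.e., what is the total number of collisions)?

270: h=6 → slot 6
806: h=4 → slot 4
519: h=4, probe 4,5 → slot 5
340: h=6, probe 6,0 → slot 0
354: h=6, probe 6,0,1 → slot 1
Table: [340, 354, _, _, 806, 519, 270]

4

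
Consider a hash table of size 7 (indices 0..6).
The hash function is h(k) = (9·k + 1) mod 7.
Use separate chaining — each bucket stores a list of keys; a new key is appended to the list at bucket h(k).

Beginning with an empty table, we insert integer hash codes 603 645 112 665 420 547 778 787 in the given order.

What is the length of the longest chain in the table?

4

603 → bucket 3
645 → bucket 3 (collision)
112 → bucket 1
665 → bucket 1 (collision)
420 → bucket 1 (collision)
547 → bucket 3 (collision)
778 → bucket 3 (collision)
787 → bucket 0
Final buckets:
0: 787
1: 112 -> 665 -> 420
2: ∅
3: 603 -> 645 -> 547 -> 778
4: ∅
5: ∅
6: ∅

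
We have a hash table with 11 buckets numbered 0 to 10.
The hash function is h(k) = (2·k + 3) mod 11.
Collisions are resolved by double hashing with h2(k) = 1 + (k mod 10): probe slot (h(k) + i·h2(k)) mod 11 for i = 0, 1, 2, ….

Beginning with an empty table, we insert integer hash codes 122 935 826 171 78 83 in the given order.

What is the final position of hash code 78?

122: h=5 → slot 5
935: h=3 → slot 3
826: h=5, h2=7, probe 5,1 → slot 1
171: h=4 → slot 4
78: h=5, h2=9, probe 5,3,1,10 → slot 10
83: h=4, h2=4, probe 4,8 → slot 8
Table: [∅, 826, ∅, 935, 171, 122, ∅, ∅, 83, ∅, 78]

10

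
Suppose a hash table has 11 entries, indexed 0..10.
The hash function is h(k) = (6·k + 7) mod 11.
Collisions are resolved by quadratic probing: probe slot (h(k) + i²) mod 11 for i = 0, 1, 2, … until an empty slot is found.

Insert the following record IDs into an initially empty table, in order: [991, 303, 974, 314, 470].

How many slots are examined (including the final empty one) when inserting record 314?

991 hashes to 2; slot 2 is free -> place at 2.
303 hashes to 10; slot 10 is free -> place at 10.
974 hashes to 10; 10 taken -> place at 0.
314 hashes to 10; 10,0 taken -> place at 3.
470 hashes to 0; 0 taken -> place at 1.
Table: [974, 470, 991, 314, ∅, ∅, ∅, ∅, ∅, ∅, 303]

3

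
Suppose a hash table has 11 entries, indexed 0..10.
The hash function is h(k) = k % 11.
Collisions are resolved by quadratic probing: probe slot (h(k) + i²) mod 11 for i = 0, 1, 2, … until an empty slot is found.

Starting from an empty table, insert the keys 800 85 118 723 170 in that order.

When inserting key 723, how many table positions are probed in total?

4

800 hashes to 8; slot 8 is free → place at 8.
85 hashes to 8; 8 taken → place at 9.
118 hashes to 8; 8,9 taken → place at 1.
723 hashes to 8; 8,9,1 taken → place at 6.
170 hashes to 5; slot 5 is free → place at 5.
Table: [—, 118, —, —, —, 170, 723, —, 800, 85, —]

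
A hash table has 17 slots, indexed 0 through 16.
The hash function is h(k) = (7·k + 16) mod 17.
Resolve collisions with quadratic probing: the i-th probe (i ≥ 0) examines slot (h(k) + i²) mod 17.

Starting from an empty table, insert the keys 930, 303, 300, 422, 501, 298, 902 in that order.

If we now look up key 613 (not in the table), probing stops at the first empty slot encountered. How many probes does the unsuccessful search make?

930 hashes to 15; slot 15 is free => place at 15.
303 hashes to 12; slot 12 is free => place at 12.
300 hashes to 8; slot 8 is free => place at 8.
422 hashes to 12; 12 taken => place at 13.
501 hashes to 4; slot 4 is free => place at 4.
298 hashes to 11; slot 11 is free => place at 11.
902 hashes to 6; slot 6 is free => place at 6.
Table: [_, _, _, _, 501, _, 902, _, 300, _, _, 298, 303, 422, _, 930, _]
Lookup 613: h=6, probe 6,7 → slot 7 empty, not found.

2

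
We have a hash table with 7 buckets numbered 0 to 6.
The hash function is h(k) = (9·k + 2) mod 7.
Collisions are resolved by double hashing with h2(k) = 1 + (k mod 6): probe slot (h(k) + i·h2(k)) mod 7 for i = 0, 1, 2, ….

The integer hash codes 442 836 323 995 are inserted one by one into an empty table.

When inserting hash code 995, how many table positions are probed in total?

442: h=4 -> slot 4
836: h=1 -> slot 1
323: h=4, h2=6, probe 4,3 -> slot 3
995: h=4, h2=6, probe 4,3,2 -> slot 2
Table: [., 836, 995, 323, 442, ., .]

3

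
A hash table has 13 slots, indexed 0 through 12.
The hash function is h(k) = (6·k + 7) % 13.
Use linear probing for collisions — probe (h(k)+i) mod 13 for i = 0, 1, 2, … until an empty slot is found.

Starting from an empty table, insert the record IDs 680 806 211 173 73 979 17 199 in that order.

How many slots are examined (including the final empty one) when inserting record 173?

2

Insert 680: h=5, slot 5 empty => index 5.
Insert 806: h=7, slot 7 empty => index 7.
Insert 211: h=12, slot 12 empty => index 12.
Insert 173: h=5, slot 5 occupied => index 6.
Insert 73: h=3, slot 3 empty => index 3.
Insert 979: h=5, slots 5,6,7 occupied => index 8.
Insert 17: h=5, slots 5,6,7,8 occupied => index 9.
Insert 199: h=5, slots 5,6,7,8,9 occupied => index 10.
Table: [., ., ., 73, ., 680, 173, 806, 979, 17, 199, ., 211]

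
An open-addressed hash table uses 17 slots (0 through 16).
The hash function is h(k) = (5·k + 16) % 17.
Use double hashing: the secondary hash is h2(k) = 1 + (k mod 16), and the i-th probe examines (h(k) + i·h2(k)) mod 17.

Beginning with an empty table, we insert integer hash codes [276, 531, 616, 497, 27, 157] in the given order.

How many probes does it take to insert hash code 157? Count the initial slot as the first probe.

276 hashes to 2; slot 2 is free => place at 2.
531 hashes to 2, h2=4; 2 taken => place at 6.
616 hashes to 2, h2=9; 2 taken => place at 11.
497 hashes to 2, h2=2; 2 taken => place at 4.
27 hashes to 15; slot 15 is free => place at 15.
157 hashes to 2, h2=14; 2 taken => place at 16.
Table: [-, -, 276, -, 497, -, 531, -, -, -, -, 616, -, -, -, 27, 157]

2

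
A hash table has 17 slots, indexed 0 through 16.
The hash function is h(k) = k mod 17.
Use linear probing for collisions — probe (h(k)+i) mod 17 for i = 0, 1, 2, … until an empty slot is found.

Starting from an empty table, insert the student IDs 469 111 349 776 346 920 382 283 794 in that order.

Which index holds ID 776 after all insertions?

12

469 hashes to 10; slot 10 is free → place at 10.
111 hashes to 9; slot 9 is free → place at 9.
349 hashes to 9; 9,10 taken → place at 11.
776 hashes to 11; 11 taken → place at 12.
346 hashes to 6; slot 6 is free → place at 6.
920 hashes to 2; slot 2 is free → place at 2.
382 hashes to 8; slot 8 is free → place at 8.
283 hashes to 11; 11,12 taken → place at 13.
794 hashes to 12; 12,13 taken → place at 14.
Table: [., ., 920, ., ., ., 346, ., 382, 111, 469, 349, 776, 283, 794, ., .]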